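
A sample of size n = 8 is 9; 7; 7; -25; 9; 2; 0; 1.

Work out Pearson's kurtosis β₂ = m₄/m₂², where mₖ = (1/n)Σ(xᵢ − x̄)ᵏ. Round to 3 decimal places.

x̄ = 1.2500
Σ(xᵢ − x̄)² = 877.5000 ⇒ m₂ = 109.68750
Σ(xᵢ − x̄)⁴ = 484211.1563 ⇒ m₄ = 60526.39453
m₂² = 12031.34766
β₂ = m₄/m₂² = 60526.39453 / 12031.34766 ≈ 5.031

5.031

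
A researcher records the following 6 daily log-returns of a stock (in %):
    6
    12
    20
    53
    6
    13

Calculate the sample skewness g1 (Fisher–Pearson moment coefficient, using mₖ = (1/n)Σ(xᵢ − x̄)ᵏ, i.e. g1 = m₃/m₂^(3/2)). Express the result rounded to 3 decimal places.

1.467

x̄ = (6 + 12 + 20 + 53 + 6 + 13) / 6 = 18.3333
deviations (xᵢ − x̄): -12.3333, -6.3333, 1.6667, 34.6667, -12.3333, -5.3333
Σ(xᵢ − x̄)² = 1577.3333 ⇒ m₂ = 1577.3333/6 = 262.88889
Σ(xᵢ − x̄)³ = 37508.4444 ⇒ m₃ = 37508.4444/6 = 6251.40741
m₂^(3/2) = 262.88889^(1.5) = 4262.44066
g1 = m₃ / m₂^(3/2) = 6251.40741 / 4262.44066 ≈ 1.467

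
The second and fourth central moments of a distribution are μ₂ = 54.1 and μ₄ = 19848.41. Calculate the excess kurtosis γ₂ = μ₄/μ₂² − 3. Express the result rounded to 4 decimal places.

3.7816

μ₂² = 54.1² = 2926.81000
μ₄/μ₂² = 19848.41 / 2926.81000 = 6.78158
γ₂ = 6.78158 − 3 ≈ 3.7816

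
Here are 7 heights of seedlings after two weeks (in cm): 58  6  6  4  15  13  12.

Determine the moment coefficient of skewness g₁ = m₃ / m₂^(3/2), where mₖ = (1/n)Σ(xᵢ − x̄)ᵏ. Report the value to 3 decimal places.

1.838

x̄ = (58 + 6 + 6 + 4 + 15 + 13 + 12) / 7 = 16.2857
deviations (xᵢ − x̄): 41.7143, -10.2857, -10.2857, -12.2857, -1.2857, -3.2857, -4.2857
Σ(xᵢ − x̄)² = 2133.4286 ⇒ m₂ = 2133.4286/7 = 304.77551
Σ(xᵢ − x̄)³ = 68439.1837 ⇒ m₃ = 68439.1837/7 = 9777.02624
m₂^(3/2) = 304.77551^(1.5) = 5320.71627
g₁ = m₃ / m₂^(3/2) = 9777.02624 / 5320.71627 ≈ 1.838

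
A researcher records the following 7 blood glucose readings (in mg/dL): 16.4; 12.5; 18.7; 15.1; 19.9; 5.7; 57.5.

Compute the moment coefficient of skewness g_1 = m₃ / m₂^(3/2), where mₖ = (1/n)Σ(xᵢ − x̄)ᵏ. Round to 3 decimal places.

x̄ = (16.4 + 12.5 + 18.7 + 15.1 + 19.9 + 5.7 + 57.5) / 7 = 20.8286
deviations (xᵢ − x̄): -4.4286, -8.3286, -2.1286, -5.7286, -0.9286, -15.1286, 36.6714
Σ(xᵢ − x̄)² = 1700.8543 ⇒ m₂ = 1700.8543/7 = 242.97918
Σ(xᵢ − x̄)³ = 44989.9703 ⇒ m₃ = 44989.9703/7 = 6427.13862
m₂^(3/2) = 242.97918^(1.5) = 3787.50838
g_1 = m₃ / m₂^(3/2) = 6427.13862 / 3787.50838 ≈ 1.697

1.697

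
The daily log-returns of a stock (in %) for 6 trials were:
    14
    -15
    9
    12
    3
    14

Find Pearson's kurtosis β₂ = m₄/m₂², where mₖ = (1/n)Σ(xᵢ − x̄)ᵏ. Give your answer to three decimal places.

x̄ = 6.1667
Σ(xᵢ − x̄)² = 622.8333 ⇒ m₂ = 103.80556
Σ(xᵢ − x̄)⁴ = 209582.1528 ⇒ m₄ = 34930.35880
m₂² = 10775.59336
β₂ = m₄/m₂² = 34930.35880 / 10775.59336 ≈ 3.242

3.242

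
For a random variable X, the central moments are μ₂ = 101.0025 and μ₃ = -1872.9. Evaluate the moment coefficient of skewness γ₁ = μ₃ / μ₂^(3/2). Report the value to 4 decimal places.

-1.8451

σ = √μ₂ = √101.0025 = 10.05000
σ³ = μ₂^(3/2) = 1015.07513
γ₁ = μ₃/σ³ = -1872.9 / 1015.07513 ≈ -1.8451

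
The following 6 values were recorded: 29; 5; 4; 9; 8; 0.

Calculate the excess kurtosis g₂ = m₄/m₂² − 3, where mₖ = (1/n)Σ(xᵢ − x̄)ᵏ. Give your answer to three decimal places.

x̄ = 9.1667
Σ(xᵢ − x̄)² = 522.8333 ⇒ m₂ = 87.13889
Σ(xᵢ − x̄)⁴ = 162809.4861 ⇒ m₄ = 27134.91435
m₂² = 7593.18596
g₂ = m₄/m₂² − 3 = 3.57359 − 3 ≈ 0.574

0.574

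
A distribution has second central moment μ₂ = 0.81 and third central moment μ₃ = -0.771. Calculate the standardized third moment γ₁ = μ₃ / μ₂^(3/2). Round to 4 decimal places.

-1.0576

σ = √μ₂ = √0.81 = 0.90000
σ³ = μ₂^(3/2) = 0.72900
γ₁ = μ₃/σ³ = -0.771 / 0.72900 ≈ -1.0576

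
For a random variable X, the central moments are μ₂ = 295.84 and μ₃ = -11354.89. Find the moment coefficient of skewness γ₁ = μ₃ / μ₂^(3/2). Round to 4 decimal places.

-2.2315

σ = √μ₂ = √295.84 = 17.20000
σ³ = μ₂^(3/2) = 5088.44800
γ₁ = μ₃/σ³ = -11354.89 / 5088.44800 ≈ -2.2315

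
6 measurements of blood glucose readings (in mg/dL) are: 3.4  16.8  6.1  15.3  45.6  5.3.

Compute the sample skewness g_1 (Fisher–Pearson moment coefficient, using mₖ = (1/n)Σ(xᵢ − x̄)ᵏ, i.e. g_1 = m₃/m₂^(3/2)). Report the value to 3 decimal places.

x̄ = (3.4 + 16.8 + 6.1 + 15.3 + 45.6 + 5.3) / 6 = 15.4167
deviations (xᵢ − x̄): -12.0167, 1.3833, -9.3167, -0.1167, 30.1833, -10.1167
Σ(xᵢ − x̄)² = 1246.5083 ⇒ m₂ = 1246.5083/6 = 207.75139
Σ(xᵢ − x̄)³ = 23921.3676 ⇒ m₃ = 23921.3676/6 = 3986.89459
m₂^(3/2) = 207.75139^(1.5) = 2994.44199
g_1 = m₃ / m₂^(3/2) = 3986.89459 / 2994.44199 ≈ 1.331

1.331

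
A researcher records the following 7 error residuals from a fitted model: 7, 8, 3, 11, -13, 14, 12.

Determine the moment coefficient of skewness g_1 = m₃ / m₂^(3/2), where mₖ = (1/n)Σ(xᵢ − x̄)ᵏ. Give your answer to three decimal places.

x̄ = (7 + 8 + 3 + 11 - 13 + 14 + 12) / 7 = 6.0000
deviations (xᵢ − x̄): 1.0000, 2.0000, -3.0000, 5.0000, -19.0000, 8.0000, 6.0000
Σ(xᵢ − x̄)² = 500.0000 ⇒ m₂ = 500.0000/7 = 71.42857
Σ(xᵢ − x̄)³ = -6024.0000 ⇒ m₃ = -6024.0000/7 = -860.57143
m₂^(3/2) = 71.42857^(1.5) = 603.68161
g_1 = m₃ / m₂^(3/2) = -860.57143 / 603.68161 ≈ -1.426

-1.426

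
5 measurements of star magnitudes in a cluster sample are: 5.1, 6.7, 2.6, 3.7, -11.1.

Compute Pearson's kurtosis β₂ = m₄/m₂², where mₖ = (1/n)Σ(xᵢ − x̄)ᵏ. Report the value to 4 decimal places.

3.0316

x̄ = 1.4000
Σ(xᵢ − x̄)² = 204.7600 ⇒ m₂ = 40.95200
Σ(xᵢ − x̄)⁴ = 25420.5844 ⇒ m₄ = 5084.11688
m₂² = 1677.06630
β₂ = m₄/m₂² = 5084.11688 / 1677.06630 ≈ 3.0316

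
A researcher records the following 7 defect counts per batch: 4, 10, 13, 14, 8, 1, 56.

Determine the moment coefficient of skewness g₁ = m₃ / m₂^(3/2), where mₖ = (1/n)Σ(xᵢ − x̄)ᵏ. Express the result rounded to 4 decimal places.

1.7745

x̄ = (4 + 10 + 13 + 14 + 8 + 1 + 56) / 7 = 15.1429
deviations (xᵢ − x̄): -11.1429, -5.1429, -2.1429, -1.1429, -7.1429, -14.1429, 40.8571
Σ(xᵢ − x̄)² = 2076.8571 ⇒ m₂ = 2076.8571/7 = 296.69388
Σ(xᵢ − x̄)³ = 63478.8980 ⇒ m₃ = 63478.8980/7 = 9068.41399
m₂^(3/2) = 296.69388^(1.5) = 5110.49393
g₁ = m₃ / m₂^(3/2) = 9068.41399 / 5110.49393 ≈ 1.7745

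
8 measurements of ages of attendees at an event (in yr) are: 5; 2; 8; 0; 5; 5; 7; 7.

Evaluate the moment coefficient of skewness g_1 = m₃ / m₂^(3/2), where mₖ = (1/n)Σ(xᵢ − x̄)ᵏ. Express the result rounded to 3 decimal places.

-0.701

x̄ = (5 + 2 + 8 + 0 + 5 + 5 + 7 + 7) / 8 = 4.8750
deviations (xᵢ − x̄): 0.1250, -2.8750, 3.1250, -4.8750, 0.1250, 0.1250, 2.1250, 2.1250
Σ(xᵢ − x̄)² = 50.8750 ⇒ m₂ = 50.8750/8 = 6.35938
Σ(xᵢ − x̄)³ = -89.9063 ⇒ m₃ = -89.9063/8 = -11.23828
m₂^(3/2) = 6.35938^(1.5) = 16.03695
g_1 = m₃ / m₂^(3/2) = -11.23828 / 16.03695 ≈ -0.701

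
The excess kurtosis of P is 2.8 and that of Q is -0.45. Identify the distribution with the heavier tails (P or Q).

Higher excess kurtosis ⇒ heavier tails relative to the normal distribution.
2.8 vs -0.45: the larger is 2.8, so P has heavier tails. (P is leptokurtic — heavier-than-normal tails; the other is platykurtic.)

P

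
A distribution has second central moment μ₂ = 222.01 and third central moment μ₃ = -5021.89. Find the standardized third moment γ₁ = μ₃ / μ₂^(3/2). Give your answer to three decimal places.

σ = √μ₂ = √222.01 = 14.90000
σ³ = μ₂^(3/2) = 3307.94900
γ₁ = μ₃/σ³ = -5021.89 / 3307.94900 ≈ -1.518

-1.518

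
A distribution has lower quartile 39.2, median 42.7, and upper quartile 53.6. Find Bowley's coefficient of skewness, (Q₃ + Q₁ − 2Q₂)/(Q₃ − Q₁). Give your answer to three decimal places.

0.514

numerator: Q₃ + Q₁ − 2Q₂ = 53.6 + 39.2 − 2×42.7 = 7.4000
denominator: Q₃ − Q₁ = 53.6 − 39.2 = 14.4000
Bowley skewness = 7.4000 / 14.4000 ≈ 0.514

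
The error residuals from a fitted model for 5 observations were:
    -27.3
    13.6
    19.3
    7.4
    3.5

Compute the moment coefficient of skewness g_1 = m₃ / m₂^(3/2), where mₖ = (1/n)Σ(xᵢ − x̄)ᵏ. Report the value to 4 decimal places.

x̄ = (-27.3 + 13.6 + 19.3 + 7.4 + 3.5) / 5 = 3.3000
deviations (xᵢ − x̄): -30.6000, 10.3000, 16.0000, 4.1000, 0.2000
Σ(xᵢ − x̄)² = 1315.3000 ⇒ m₂ = 1315.3000/5 = 263.06000
Σ(xᵢ − x̄)³ = -23394.9600 ⇒ m₃ = -23394.9600/5 = -4678.99200
m₂^(3/2) = 263.06000^(1.5) = 4266.60289
g_1 = m₃ / m₂^(3/2) = -4678.99200 / 4266.60289 ≈ -1.0967

-1.0967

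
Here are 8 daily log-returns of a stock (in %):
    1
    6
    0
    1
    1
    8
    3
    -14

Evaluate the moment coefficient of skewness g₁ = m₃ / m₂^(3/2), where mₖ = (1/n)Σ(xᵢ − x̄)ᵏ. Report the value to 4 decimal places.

-1.4295

x̄ = (1 + 6 + 0 + 1 + 1 + 8 + 3 - 14) / 8 = 0.7500
deviations (xᵢ − x̄): 0.2500, 5.2500, -0.7500, 0.2500, 0.2500, 7.2500, 2.2500, -14.7500
Σ(xᵢ − x̄)² = 303.5000 ⇒ m₂ = 303.5000/8 = 37.93750
Σ(xᵢ − x̄)³ = -2672.2500 ⇒ m₃ = -2672.2500/8 = -334.03125
m₂^(3/2) = 37.93750^(1.5) = 233.67006
g₁ = m₃ / m₂^(3/2) = -334.03125 / 233.67006 ≈ -1.4295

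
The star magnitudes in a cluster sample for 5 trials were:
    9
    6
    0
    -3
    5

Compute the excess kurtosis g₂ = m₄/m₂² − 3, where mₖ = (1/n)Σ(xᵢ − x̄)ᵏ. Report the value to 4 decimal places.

-1.3612

x̄ = 3.4000
Σ(xᵢ − x̄)² = 93.2000 ⇒ m₂ = 18.64000
Σ(xᵢ − x̄)⁴ = 2847.0560 ⇒ m₄ = 569.41120
m₂² = 347.44960
g₂ = m₄/m₂² − 3 = 1.63883 − 3 ≈ -1.3612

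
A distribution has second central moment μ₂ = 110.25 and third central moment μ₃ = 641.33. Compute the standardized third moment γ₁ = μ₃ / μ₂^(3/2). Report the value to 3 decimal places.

0.554

σ = √μ₂ = √110.25 = 10.50000
σ³ = μ₂^(3/2) = 1157.62500
γ₁ = μ₃/σ³ = 641.33 / 1157.62500 ≈ 0.554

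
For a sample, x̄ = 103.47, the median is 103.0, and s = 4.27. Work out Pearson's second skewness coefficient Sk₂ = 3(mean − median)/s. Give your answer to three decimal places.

Sk₂ = 3(103.47 − 103.0) / 4.27 = 3 × 0.4700 / 4.27
    = 1.4100 / 4.27 ≈ 0.330

0.330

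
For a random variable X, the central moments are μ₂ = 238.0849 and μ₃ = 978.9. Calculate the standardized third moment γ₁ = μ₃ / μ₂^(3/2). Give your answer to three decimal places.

0.266

σ = √μ₂ = √238.0849 = 15.43000
σ³ = μ₂^(3/2) = 3673.65001
γ₁ = μ₃/σ³ = 978.9 / 3673.65001 ≈ 0.266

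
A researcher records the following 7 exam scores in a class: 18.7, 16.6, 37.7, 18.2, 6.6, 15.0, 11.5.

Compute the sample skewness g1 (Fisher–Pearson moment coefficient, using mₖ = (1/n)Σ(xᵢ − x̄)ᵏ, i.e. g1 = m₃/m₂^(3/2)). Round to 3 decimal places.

x̄ = (18.7 + 16.6 + 37.7 + 18.2 + 6.6 + 15.0 + 11.5) / 7 = 17.7571
deviations (xᵢ − x̄): 0.9429, -1.1571, 19.9429, 0.4429, -11.1571, -2.7571, -6.2571
Σ(xᵢ − x̄)² = 571.3771 ⇒ m₂ = 571.3771/7 = 81.62531
Σ(xᵢ − x̄)³ = 6276.2003 ⇒ m₃ = 6276.2003/7 = 896.60005
m₂^(3/2) = 81.62531^(1.5) = 737.45790
g1 = m₃ / m₂^(3/2) = 896.60005 / 737.45790 ≈ 1.216

1.216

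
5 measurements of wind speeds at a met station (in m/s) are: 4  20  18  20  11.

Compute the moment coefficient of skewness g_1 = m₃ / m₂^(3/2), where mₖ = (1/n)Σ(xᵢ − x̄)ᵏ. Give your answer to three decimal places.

-0.724

x̄ = (4 + 20 + 18 + 20 + 11) / 5 = 14.6000
deviations (xᵢ − x̄): -10.6000, 5.4000, 3.4000, 5.4000, -3.6000
Σ(xᵢ − x̄)² = 195.2000 ⇒ m₂ = 195.2000/5 = 39.04000
Σ(xᵢ − x̄)³ = -883.4400 ⇒ m₃ = -883.4400/5 = -176.68800
m₂^(3/2) = 39.04000^(1.5) = 243.92972
g_1 = m₃ / m₂^(3/2) = -176.68800 / 243.92972 ≈ -0.724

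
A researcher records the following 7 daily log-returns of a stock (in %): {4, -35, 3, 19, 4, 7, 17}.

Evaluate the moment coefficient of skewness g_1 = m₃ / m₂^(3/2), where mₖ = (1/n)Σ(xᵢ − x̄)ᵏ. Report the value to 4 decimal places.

-1.4644

x̄ = (4 - 35 + 3 + 19 + 4 + 7 + 17) / 7 = 2.7143
deviations (xᵢ − x̄): 1.2857, -37.7143, 0.2857, 16.2857, 1.2857, 4.2857, 14.2857
Σ(xᵢ − x̄)² = 1913.4286 ⇒ m₂ = 1913.4286/7 = 273.34694
Σ(xᵢ − x̄)³ = -46325.7551 ⇒ m₃ = -46325.7551/7 = -6617.96501
m₂^(3/2) = 273.34694^(1.5) = 4519.30156
g_1 = m₃ / m₂^(3/2) = -6617.96501 / 4519.30156 ≈ -1.4644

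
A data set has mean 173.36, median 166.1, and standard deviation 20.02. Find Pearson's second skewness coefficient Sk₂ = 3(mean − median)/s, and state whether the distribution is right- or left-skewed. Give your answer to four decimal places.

Sk₂ = 3(173.36 − 166.1) / 20.02 = 3 × 7.2600 / 20.02
    = 21.7800 / 20.02 ≈ 1.0879
Sk₂ > 0 ⇒ mean > median ⇒ right-skewed (positive skew).

1.0879, right-skewed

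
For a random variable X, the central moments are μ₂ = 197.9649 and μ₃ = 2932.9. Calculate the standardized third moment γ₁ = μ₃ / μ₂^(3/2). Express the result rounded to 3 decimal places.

1.053

σ = √μ₂ = √197.9649 = 14.07000
σ³ = μ₂^(3/2) = 2785.36614
γ₁ = μ₃/σ³ = 2932.9 / 2785.36614 ≈ 1.053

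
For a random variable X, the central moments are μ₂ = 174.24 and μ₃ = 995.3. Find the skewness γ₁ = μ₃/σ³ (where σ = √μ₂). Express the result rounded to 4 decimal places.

σ = √μ₂ = √174.24 = 13.20000
σ³ = μ₂^(3/2) = 2299.96800
γ₁ = μ₃/σ³ = 995.3 / 2299.96800 ≈ 0.4327

0.4327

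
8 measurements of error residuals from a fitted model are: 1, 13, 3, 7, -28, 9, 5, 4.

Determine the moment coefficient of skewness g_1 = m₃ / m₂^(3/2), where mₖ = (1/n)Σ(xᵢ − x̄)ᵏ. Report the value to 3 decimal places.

-1.862

x̄ = (1 + 13 + 3 + 7 - 28 + 9 + 5 + 4) / 8 = 1.7500
deviations (xᵢ − x̄): -0.7500, 11.2500, 1.2500, 5.2500, -29.7500, 7.2500, 3.2500, 2.2500
Σ(xᵢ − x̄)² = 1109.5000 ⇒ m₂ = 1109.5000/8 = 138.68750
Σ(xᵢ − x̄)³ = -24333.7500 ⇒ m₃ = -24333.7500/8 = -3041.71875
m₂^(3/2) = 138.68750^(1.5) = 1633.26246
g_1 = m₃ / m₂^(3/2) = -3041.71875 / 1633.26246 ≈ -1.862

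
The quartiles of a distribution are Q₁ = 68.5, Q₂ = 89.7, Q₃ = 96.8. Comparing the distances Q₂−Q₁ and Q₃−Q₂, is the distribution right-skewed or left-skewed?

Q₂ − Q₁ = 21.2;  Q₃ − Q₂ = 7.1
Q₂ − Q₁ > Q₃ − Q₂ ⇒ the lower half is more spread out ⇒ left-skewed.

left-skewed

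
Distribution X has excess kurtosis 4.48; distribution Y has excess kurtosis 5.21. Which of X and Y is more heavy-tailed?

Y

Higher excess kurtosis ⇒ heavier tails relative to the normal distribution.
4.48 vs 5.21: the larger is 5.21, so Y has heavier tails.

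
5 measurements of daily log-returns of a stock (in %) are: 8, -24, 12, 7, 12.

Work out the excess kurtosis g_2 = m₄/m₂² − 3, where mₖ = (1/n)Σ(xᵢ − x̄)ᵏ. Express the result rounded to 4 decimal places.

0.1397

x̄ = 3.0000
Σ(xᵢ − x̄)² = 932.0000 ⇒ m₂ = 186.40000
Σ(xᵢ − x̄)⁴ = 545444.0000 ⇒ m₄ = 109088.80000
m₂² = 34744.96000
g_2 = m₄/m₂² − 3 = 3.13970 − 3 ≈ 0.1397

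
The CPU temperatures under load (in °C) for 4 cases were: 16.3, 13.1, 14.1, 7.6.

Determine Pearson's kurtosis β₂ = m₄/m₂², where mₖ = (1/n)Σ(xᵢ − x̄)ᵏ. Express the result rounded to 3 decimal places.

x̄ = 12.7750
Σ(xᵢ − x̄)² = 41.0675 ⇒ m₂ = 10.26688
Σ(xᵢ − x̄)⁴ = 874.6914 ⇒ m₄ = 218.67285
m₂² = 105.40872
β₂ = m₄/m₂² = 218.67285 / 105.40872 ≈ 2.075

2.075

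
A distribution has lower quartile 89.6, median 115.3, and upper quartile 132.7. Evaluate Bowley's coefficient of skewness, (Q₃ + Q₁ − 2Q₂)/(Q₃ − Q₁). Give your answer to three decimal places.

-0.193

numerator: Q₃ + Q₁ − 2Q₂ = 132.7 + 89.6 − 2×115.3 = -8.3000
denominator: Q₃ − Q₁ = 132.7 − 89.6 = 43.1000
Bowley skewness = -8.3000 / 43.1000 ≈ -0.193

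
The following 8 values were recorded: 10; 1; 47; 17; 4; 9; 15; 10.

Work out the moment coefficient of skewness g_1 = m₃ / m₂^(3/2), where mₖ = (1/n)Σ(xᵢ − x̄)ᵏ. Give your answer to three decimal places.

x̄ = (10 + 1 + 47 + 17 + 4 + 9 + 15 + 10) / 8 = 14.1250
deviations (xᵢ − x̄): -4.1250, -13.1250, 32.8750, 2.8750, -10.1250, -5.1250, 0.8750, -4.1250
Σ(xᵢ − x̄)² = 1424.8750 ⇒ m₂ = 1424.8750/8 = 178.10938
Σ(xᵢ − x̄)³ = 31980.6563 ⇒ m₃ = 31980.6563/8 = 3997.58203
m₂^(3/2) = 178.10938^(1.5) = 2377.00541
g_1 = m₃ / m₂^(3/2) = 3997.58203 / 2377.00541 ≈ 1.682

1.682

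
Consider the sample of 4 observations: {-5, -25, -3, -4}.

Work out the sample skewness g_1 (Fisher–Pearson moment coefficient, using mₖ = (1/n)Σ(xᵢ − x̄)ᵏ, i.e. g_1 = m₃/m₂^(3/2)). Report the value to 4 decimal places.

-1.1339

x̄ = (-5 - 25 - 3 - 4) / 4 = -9.2500
deviations (xᵢ − x̄): 4.2500, -15.7500, 6.2500, 5.2500
Σ(xᵢ − x̄)² = 332.7500 ⇒ m₂ = 332.7500/4 = 83.18750
Σ(xᵢ − x̄)³ = -3441.3750 ⇒ m₃ = -3441.3750/4 = -860.34375
m₂^(3/2) = 83.18750^(1.5) = 758.72974
g_1 = m₃ / m₂^(3/2) = -860.34375 / 758.72974 ≈ -1.1339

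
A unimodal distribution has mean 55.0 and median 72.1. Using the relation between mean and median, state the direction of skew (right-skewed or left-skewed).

mean − median = 55.0 − 72.1 = -17.1
mean < median ⇒ the longer tail is on the left ⇒ left-skewed (negatively skewed).

left-skewed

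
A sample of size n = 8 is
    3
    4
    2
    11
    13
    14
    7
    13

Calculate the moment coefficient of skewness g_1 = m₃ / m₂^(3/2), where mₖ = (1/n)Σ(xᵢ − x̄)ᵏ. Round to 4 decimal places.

x̄ = (3 + 4 + 2 + 11 + 13 + 14 + 7 + 13) / 8 = 8.3750
deviations (xᵢ − x̄): -5.3750, -4.3750, -6.3750, 2.6250, 4.6250, 5.6250, -1.3750, 4.6250
Σ(xᵢ − x̄)² = 171.8750 ⇒ m₂ = 171.8750/8 = 21.48438
Σ(xᵢ − x̄)³ = -106.7813 ⇒ m₃ = -106.7813/8 = -13.34766
m₂^(3/2) = 21.48438^(1.5) = 99.58274
g_1 = m₃ / m₂^(3/2) = -13.34766 / 99.58274 ≈ -0.1340

-0.1340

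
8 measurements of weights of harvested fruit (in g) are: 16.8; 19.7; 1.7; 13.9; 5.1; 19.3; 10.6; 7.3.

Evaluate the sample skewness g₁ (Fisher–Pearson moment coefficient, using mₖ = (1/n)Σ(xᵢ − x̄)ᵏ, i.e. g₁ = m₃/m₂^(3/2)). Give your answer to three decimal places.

x̄ = (16.8 + 19.7 + 1.7 + 13.9 + 5.1 + 19.3 + 10.6 + 7.3) / 8 = 11.8000
deviations (xᵢ − x̄): 5.0000, 7.9000, -10.1000, 2.1000, -6.7000, 7.5000, -1.2000, -4.5000
Σ(xᵢ − x̄)² = 316.6600 ⇒ m₂ = 316.6600/8 = 39.58250
Σ(xᵢ − x̄)³ = -374.7420 ⇒ m₃ = -374.7420/8 = -46.84275
m₂^(3/2) = 39.58250^(1.5) = 249.03181
g₁ = m₃ / m₂^(3/2) = -46.84275 / 249.03181 ≈ -0.188

-0.188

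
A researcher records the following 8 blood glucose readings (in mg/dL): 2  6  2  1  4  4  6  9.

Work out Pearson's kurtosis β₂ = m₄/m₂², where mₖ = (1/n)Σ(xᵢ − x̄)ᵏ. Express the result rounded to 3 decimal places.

x̄ = 4.2500
Σ(xᵢ − x̄)² = 49.5000 ⇒ m₂ = 6.18750
Σ(xᵢ − x̄)⁴ = 690.6563 ⇒ m₄ = 86.33203
m₂² = 38.28516
β₂ = m₄/m₂² = 86.33203 / 38.28516 ≈ 2.255

2.255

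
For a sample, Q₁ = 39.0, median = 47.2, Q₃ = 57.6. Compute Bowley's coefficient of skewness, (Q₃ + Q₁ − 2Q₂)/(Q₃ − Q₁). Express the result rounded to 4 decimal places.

0.1183

numerator: Q₃ + Q₁ − 2Q₂ = 57.6 + 39.0 − 2×47.2 = 2.2000
denominator: Q₃ − Q₁ = 57.6 − 39.0 = 18.6000
Bowley skewness = 2.2000 / 18.6000 ≈ 0.1183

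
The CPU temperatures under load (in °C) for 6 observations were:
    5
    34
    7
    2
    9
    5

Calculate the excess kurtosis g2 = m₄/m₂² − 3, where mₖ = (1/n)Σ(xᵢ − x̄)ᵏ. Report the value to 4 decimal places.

x̄ = 10.3333
Σ(xᵢ − x̄)² = 699.3333 ⇒ m₂ = 116.55556
Σ(xᵢ − x̄)⁴ = 320291.7778 ⇒ m₄ = 53381.96296
m₂² = 13585.19753
g2 = m₄/m₂² − 3 = 3.92942 − 3 ≈ 0.9294

0.9294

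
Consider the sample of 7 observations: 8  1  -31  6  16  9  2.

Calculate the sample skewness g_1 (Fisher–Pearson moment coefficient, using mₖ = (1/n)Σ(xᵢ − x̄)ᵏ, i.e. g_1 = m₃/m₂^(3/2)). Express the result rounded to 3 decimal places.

-1.579

x̄ = (8 + 1 - 31 + 6 + 16 + 9 + 2) / 7 = 1.5714
deviations (xᵢ − x̄): 6.4286, -0.5714, -32.5714, 4.4286, 14.4286, 7.4286, 0.4286
Σ(xᵢ − x̄)² = 1385.7143 ⇒ m₂ = 1385.7143/7 = 197.95918
Σ(xᵢ − x̄)³ = -30788.8163 ⇒ m₃ = -30788.8163/7 = -4398.40233
m₂^(3/2) = 197.95918^(1.5) = 2785.24550
g_1 = m₃ / m₂^(3/2) = -4398.40233 / 2785.24550 ≈ -1.579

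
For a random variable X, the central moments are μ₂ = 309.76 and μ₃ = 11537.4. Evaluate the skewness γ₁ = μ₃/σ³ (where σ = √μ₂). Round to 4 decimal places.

2.1163

σ = √μ₂ = √309.76 = 17.60000
σ³ = μ₂^(3/2) = 5451.77600
γ₁ = μ₃/σ³ = 11537.4 / 5451.77600 ≈ 2.1163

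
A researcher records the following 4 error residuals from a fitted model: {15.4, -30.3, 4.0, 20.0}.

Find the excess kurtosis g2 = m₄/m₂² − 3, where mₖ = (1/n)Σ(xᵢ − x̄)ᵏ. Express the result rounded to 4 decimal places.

x̄ = 2.2750
Σ(xᵢ − x̄)² = 1550.5475 ⇒ m₂ = 387.63688
Σ(xᵢ − x̄)⁴ = 1254388.8266 ⇒ m₄ = 313597.20664
m₂² = 150262.34686
g2 = m₄/m₂² − 3 = 2.08700 − 3 ≈ -0.9130

-0.9130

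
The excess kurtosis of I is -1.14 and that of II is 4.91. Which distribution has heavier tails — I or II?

Higher excess kurtosis ⇒ heavier tails relative to the normal distribution.
-1.14 vs 4.91: the larger is 4.91, so II has heavier tails. (II is leptokurtic — heavier-than-normal tails; the other is platykurtic.)

II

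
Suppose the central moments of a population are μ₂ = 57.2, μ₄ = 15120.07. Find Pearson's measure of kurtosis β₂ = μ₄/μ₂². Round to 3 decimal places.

μ₂² = 57.2² = 3271.84000
μ₄/μ₂² = 15120.07 / 3271.84000 = 4.62127
β₂ ≈ 4.621

4.621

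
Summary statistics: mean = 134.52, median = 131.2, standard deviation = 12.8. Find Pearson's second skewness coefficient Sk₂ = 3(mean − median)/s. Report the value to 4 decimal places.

0.7781

Sk₂ = 3(134.52 − 131.2) / 12.8 = 3 × 3.3200 / 12.8
    = 9.9600 / 12.8 ≈ 0.7781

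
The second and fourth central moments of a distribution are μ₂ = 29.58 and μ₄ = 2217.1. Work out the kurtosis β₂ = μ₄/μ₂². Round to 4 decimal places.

2.5339

μ₂² = 29.58² = 874.97640
μ₄/μ₂² = 2217.1 / 874.97640 = 2.53390
β₂ ≈ 2.5339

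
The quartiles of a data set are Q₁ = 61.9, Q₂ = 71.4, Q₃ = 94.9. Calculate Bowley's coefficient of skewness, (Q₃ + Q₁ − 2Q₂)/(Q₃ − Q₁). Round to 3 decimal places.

numerator: Q₃ + Q₁ − 2Q₂ = 94.9 + 61.9 − 2×71.4 = 14.0000
denominator: Q₃ − Q₁ = 94.9 − 61.9 = 33.0000
Bowley skewness = 14.0000 / 33.0000 ≈ 0.424

0.424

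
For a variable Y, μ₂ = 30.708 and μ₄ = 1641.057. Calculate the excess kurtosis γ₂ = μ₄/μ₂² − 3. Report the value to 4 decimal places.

-1.2597

μ₂² = 30.708² = 942.98126
μ₄/μ₂² = 1641.057 / 942.98126 = 1.74029
γ₂ = 1.74029 − 3 ≈ -1.2597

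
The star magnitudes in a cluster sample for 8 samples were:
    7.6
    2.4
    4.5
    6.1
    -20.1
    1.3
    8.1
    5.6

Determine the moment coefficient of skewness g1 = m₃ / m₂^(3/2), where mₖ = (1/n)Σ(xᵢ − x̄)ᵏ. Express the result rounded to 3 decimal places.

x̄ = (7.6 + 2.4 + 4.5 + 6.1 - 20.1 + 1.3 + 8.1 + 5.6) / 8 = 1.9375
deviations (xᵢ − x̄): 5.6625, 0.4625, 2.5625, 4.1625, -22.0375, -0.6375, 6.1625, 3.6625
Σ(xᵢ − x̄)² = 593.6188 ⇒ m₂ = 593.6188/8 = 74.20234
Σ(xᵢ − x̄)³ = -10149.0355 ⇒ m₃ = -10149.0355/8 = -1268.62944
m₂^(3/2) = 74.20234^(1.5) = 639.18479
g1 = m₃ / m₂^(3/2) = -1268.62944 / 639.18479 ≈ -1.985

-1.985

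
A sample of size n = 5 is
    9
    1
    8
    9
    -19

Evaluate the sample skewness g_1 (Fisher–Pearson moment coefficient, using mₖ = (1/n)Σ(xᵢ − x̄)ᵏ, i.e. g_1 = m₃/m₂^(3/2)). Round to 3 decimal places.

x̄ = (9 + 1 + 8 + 9 - 19) / 5 = 1.6000
deviations (xᵢ − x̄): 7.4000, -0.6000, 6.4000, 7.4000, -20.6000
Σ(xᵢ − x̄)² = 575.2000 ⇒ m₂ = 575.2000/5 = 115.04000
Σ(xᵢ − x̄)³ = -7669.4400 ⇒ m₃ = -7669.4400/5 = -1533.88800
m₂^(3/2) = 115.04000^(1.5) = 1233.88109
g_1 = m₃ / m₂^(3/2) = -1533.88800 / 1233.88109 ≈ -1.243

-1.243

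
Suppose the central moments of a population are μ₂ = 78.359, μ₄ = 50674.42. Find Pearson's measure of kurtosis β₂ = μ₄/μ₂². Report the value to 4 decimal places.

μ₂² = 78.359² = 6140.13288
μ₄/μ₂² = 50674.42 / 6140.13288 = 8.25298
β₂ ≈ 8.2530

8.2530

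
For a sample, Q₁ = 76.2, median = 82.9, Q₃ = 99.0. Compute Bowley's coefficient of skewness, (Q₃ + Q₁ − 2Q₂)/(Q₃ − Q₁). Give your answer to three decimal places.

numerator: Q₃ + Q₁ − 2Q₂ = 99.0 + 76.2 − 2×82.9 = 9.4000
denominator: Q₃ − Q₁ = 99.0 − 76.2 = 22.8000
Bowley skewness = 9.4000 / 22.8000 ≈ 0.412

0.412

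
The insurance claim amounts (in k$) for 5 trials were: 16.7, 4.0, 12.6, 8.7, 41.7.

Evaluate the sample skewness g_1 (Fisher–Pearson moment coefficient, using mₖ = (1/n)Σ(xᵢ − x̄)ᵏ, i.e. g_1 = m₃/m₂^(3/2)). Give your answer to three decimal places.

x̄ = (16.7 + 4.0 + 12.6 + 8.7 + 41.7) / 5 = 16.7400
deviations (xᵢ − x̄): -0.0400, -12.7400, -4.1400, -8.0400, 24.9600
Σ(xᵢ − x̄)² = 867.0920 ⇒ m₂ = 867.0920/5 = 173.41840
Σ(xᵢ − x̄)³ = 12891.6446 ⇒ m₃ = 12891.6446/5 = 2578.32893
m₂^(3/2) = 173.41840^(1.5) = 2283.71951
g_1 = m₃ / m₂^(3/2) = 2578.32893 / 2283.71951 ≈ 1.129

1.129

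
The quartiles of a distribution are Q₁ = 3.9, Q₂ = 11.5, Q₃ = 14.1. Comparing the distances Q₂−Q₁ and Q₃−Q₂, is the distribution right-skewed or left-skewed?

Q₂ − Q₁ = 7.6;  Q₃ − Q₂ = 2.6
Q₂ − Q₁ > Q₃ − Q₂ ⇒ the lower half is more spread out ⇒ left-skewed.

left-skewed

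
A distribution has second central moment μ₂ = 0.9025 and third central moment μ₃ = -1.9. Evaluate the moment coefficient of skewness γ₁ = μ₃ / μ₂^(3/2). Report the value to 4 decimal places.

-2.2161

σ = √μ₂ = √0.9025 = 0.95000
σ³ = μ₂^(3/2) = 0.85738
γ₁ = μ₃/σ³ = -1.9 / 0.85738 ≈ -2.2161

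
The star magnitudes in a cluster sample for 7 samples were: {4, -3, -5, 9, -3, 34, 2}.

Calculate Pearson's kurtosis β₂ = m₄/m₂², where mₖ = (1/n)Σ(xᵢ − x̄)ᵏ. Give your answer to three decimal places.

x̄ = 5.4286
Σ(xᵢ − x̄)² = 1093.7143 ⇒ m₂ = 156.24490
Σ(xᵢ − x̄)⁴ = 688615.3120 ⇒ m₄ = 98373.61599
m₂² = 24412.46814
β₂ = m₄/m₂² = 98373.61599 / 24412.46814 ≈ 4.030

4.030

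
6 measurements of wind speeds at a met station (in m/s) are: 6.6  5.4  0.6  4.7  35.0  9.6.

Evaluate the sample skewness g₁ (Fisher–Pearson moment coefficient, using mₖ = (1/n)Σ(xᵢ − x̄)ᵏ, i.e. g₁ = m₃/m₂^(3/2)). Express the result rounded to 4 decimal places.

x̄ = (6.6 + 5.4 + 0.6 + 4.7 + 35.0 + 9.6) / 6 = 10.3167
deviations (xᵢ − x̄): -3.7167, -4.9167, -9.7167, -5.6167, 24.6833, -0.7167
Σ(xᵢ − x̄)² = 773.7283 ⇒ m₂ = 773.7283/6 = 128.95472
Σ(xᵢ − x̄)³ = 13773.6026 ⇒ m₃ = 13773.6026/6 = 2295.60043
m₂^(3/2) = 128.95472^(1.5) = 1464.38704
g₁ = m₃ / m₂^(3/2) = 2295.60043 / 1464.38704 ≈ 1.5676

1.5676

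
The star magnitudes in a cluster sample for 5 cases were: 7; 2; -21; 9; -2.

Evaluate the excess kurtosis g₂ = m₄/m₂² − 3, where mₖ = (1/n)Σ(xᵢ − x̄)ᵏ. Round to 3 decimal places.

-0.357

x̄ = -1.0000
Σ(xᵢ − x̄)² = 574.0000 ⇒ m₂ = 114.80000
Σ(xᵢ − x̄)⁴ = 174178.0000 ⇒ m₄ = 34835.60000
m₂² = 13179.04000
g₂ = m₄/m₂² − 3 = 2.64326 − 3 ≈ -0.357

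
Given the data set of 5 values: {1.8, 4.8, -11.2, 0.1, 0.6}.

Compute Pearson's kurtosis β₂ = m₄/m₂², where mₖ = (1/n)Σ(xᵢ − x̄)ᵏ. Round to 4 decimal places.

2.8824

x̄ = -0.7800
Σ(xᵢ − x̄)² = 149.0480 ⇒ m₂ = 29.80960
Σ(xᵢ − x̄)⁴ = 12806.8441 ⇒ m₄ = 2561.36883
m₂² = 888.61225
β₂ = m₄/m₂² = 2561.36883 / 888.61225 ≈ 2.8824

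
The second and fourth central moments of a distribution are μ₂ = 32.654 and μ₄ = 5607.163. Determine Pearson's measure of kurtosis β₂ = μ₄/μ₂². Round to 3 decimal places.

5.259

μ₂² = 32.654² = 1066.28372
μ₄/μ₂² = 5607.163 / 1066.28372 = 5.25860
β₂ ≈ 5.259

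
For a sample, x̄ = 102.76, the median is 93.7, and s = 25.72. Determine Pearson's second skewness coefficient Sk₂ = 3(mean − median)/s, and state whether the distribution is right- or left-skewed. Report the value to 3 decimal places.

Sk₂ = 3(102.76 − 93.7) / 25.72 = 3 × 9.0600 / 25.72
    = 27.1800 / 25.72 ≈ 1.057
Sk₂ > 0 ⇒ mean > median ⇒ right-skewed (positive skew).

1.057, right-skewed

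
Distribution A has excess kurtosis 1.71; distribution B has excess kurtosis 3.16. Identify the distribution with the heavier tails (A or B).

B

Higher excess kurtosis ⇒ heavier tails relative to the normal distribution.
1.71 vs 3.16: the larger is 3.16, so B has heavier tails.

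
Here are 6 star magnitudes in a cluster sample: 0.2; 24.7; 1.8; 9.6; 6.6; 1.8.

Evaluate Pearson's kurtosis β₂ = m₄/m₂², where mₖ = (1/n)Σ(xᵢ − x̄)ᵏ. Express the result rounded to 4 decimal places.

x̄ = 7.4500
Σ(xᵢ − x̄)² = 419.3150 ⇒ m₂ = 69.88583
Σ(xᵢ − x̄)⁴ = 93366.2393 ⇒ m₄ = 15561.03989
m₂² = 4884.02970
β₂ = m₄/m₂² = 15561.03989 / 4884.02970 ≈ 3.1861

3.1861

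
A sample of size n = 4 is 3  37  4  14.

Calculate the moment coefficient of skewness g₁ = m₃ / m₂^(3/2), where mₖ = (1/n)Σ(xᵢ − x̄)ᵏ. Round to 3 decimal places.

x̄ = (3 + 37 + 4 + 14) / 4 = 14.5000
deviations (xᵢ − x̄): -11.5000, 22.5000, -10.5000, -0.5000
Σ(xᵢ − x̄)² = 749.0000 ⇒ m₂ = 749.0000/4 = 187.25000
Σ(xᵢ − x̄)³ = 8712.0000 ⇒ m₃ = 8712.0000/4 = 2178.00000
m₂^(3/2) = 187.25000^(1.5) = 2562.31630
g₁ = m₃ / m₂^(3/2) = 2178.00000 / 2562.31630 ≈ 0.850

0.850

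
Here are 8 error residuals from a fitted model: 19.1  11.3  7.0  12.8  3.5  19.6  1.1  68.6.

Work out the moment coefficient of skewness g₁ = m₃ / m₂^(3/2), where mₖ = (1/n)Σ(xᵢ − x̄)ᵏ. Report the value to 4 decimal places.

x̄ = (19.1 + 11.3 + 7.0 + 12.8 + 3.5 + 19.6 + 1.1 + 68.6) / 8 = 17.8750
deviations (xᵢ − x̄): 1.2250, -6.5750, -10.8750, -5.0750, -14.3750, 1.7250, -16.7750, 50.7250
Σ(xᵢ − x̄)² = 3252.7950 ⇒ m₂ = 3252.7950/8 = 406.59937
Σ(xᵢ − x̄)³ = 121131.6517 ⇒ m₃ = 121131.6517/8 = 15141.45647
m₂^(3/2) = 406.59937^(1.5) = 8198.79561
g₁ = m₃ / m₂^(3/2) = 15141.45647 / 8198.79561 ≈ 1.8468

1.8468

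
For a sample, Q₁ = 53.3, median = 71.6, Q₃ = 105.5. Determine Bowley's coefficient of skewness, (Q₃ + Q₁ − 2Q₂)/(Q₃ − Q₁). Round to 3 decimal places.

0.299

numerator: Q₃ + Q₁ − 2Q₂ = 105.5 + 53.3 − 2×71.6 = 15.6000
denominator: Q₃ − Q₁ = 105.5 − 53.3 = 52.2000
Bowley skewness = 15.6000 / 52.2000 ≈ 0.299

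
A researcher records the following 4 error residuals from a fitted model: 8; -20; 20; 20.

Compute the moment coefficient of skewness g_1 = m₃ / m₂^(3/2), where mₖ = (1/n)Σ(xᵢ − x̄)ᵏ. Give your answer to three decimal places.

x̄ = (8 - 20 + 20 + 20) / 4 = 7.0000
deviations (xᵢ − x̄): 1.0000, -27.0000, 13.0000, 13.0000
Σ(xᵢ − x̄)² = 1068.0000 ⇒ m₂ = 1068.0000/4 = 267.00000
Σ(xᵢ − x̄)³ = -15288.0000 ⇒ m₃ = -15288.0000/4 = -3822.00000
m₂^(3/2) = 267.00000^(1.5) = 4362.81595
g_1 = m₃ / m₂^(3/2) = -3822.00000 / 4362.81595 ≈ -0.876

-0.876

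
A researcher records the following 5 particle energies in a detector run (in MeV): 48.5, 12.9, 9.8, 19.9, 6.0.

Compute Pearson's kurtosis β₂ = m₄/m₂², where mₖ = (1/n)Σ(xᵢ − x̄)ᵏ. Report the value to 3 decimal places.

x̄ = 19.4200
Σ(xᵢ − x̄)² = 1161.0280 ⇒ m₂ = 232.20560
Σ(xᵢ − x̄)⁴ = 757924.2003 ⇒ m₄ = 151584.84006
m₂² = 53919.44067
β₂ = m₄/m₂² = 151584.84006 / 53919.44067 ≈ 2.811

2.811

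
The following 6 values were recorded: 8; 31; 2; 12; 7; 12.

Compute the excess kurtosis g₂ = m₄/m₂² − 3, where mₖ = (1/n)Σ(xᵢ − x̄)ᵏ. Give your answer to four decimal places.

x̄ = 12.0000
Σ(xᵢ − x̄)² = 502.0000 ⇒ m₂ = 83.66667
Σ(xᵢ − x̄)⁴ = 141202.0000 ⇒ m₄ = 23533.66667
m₂² = 7000.11111
g₂ = m₄/m₂² − 3 = 3.36190 − 3 ≈ 0.3619

0.3619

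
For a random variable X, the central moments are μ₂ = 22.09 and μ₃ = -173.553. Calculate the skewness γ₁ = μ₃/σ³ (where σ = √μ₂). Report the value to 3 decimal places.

σ = √μ₂ = √22.09 = 4.70000
σ³ = μ₂^(3/2) = 103.82300
γ₁ = μ₃/σ³ = -173.553 / 103.82300 ≈ -1.672

-1.672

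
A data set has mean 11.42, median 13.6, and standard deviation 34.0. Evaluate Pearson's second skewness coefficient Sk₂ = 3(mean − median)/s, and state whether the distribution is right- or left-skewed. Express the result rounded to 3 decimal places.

-0.192, left-skewed

Sk₂ = 3(11.42 − 13.6) / 34.0 = 3 × -2.1800 / 34.0
    = -6.5400 / 34.0 ≈ -0.192
Sk₂ < 0 ⇒ mean < median ⇒ left-skewed (negative skew).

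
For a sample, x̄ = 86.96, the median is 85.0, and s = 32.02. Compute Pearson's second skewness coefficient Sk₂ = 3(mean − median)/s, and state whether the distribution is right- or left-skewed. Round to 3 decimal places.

Sk₂ = 3(86.96 − 85.0) / 32.02 = 3 × 1.9600 / 32.02
    = 5.8800 / 32.02 ≈ 0.184
Sk₂ > 0 ⇒ mean > median ⇒ right-skewed (positive skew).

0.184, right-skewed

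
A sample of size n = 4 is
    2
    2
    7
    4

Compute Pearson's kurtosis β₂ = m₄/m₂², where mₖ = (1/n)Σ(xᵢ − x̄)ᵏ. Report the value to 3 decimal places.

1.858

x̄ = 3.7500
Σ(xᵢ − x̄)² = 16.7500 ⇒ m₂ = 4.18750
Σ(xᵢ − x̄)⁴ = 130.3281 ⇒ m₄ = 32.58203
m₂² = 17.53516
β₂ = m₄/m₂² = 32.58203 / 17.53516 ≈ 1.858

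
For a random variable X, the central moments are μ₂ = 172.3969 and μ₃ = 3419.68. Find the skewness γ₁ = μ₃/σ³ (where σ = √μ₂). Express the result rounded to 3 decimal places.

1.511

σ = √μ₂ = √172.3969 = 13.13000
σ³ = μ₂^(3/2) = 2263.57130
γ₁ = μ₃/σ³ = 3419.68 / 2263.57130 ≈ 1.511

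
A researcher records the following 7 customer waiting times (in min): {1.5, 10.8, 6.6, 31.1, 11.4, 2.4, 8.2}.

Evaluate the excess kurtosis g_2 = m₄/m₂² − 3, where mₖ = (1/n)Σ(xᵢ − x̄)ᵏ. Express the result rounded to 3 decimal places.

0.949

x̄ = 10.2857
Σ(xᵢ − x̄)² = 592.0486 ⇒ m₂ = 84.57837
Σ(xᵢ − x̄)⁴ = 197722.2152 ⇒ m₄ = 28246.03075
m₂² = 7153.50022
g_2 = m₄/m₂² − 3 = 3.94856 − 3 ≈ 0.949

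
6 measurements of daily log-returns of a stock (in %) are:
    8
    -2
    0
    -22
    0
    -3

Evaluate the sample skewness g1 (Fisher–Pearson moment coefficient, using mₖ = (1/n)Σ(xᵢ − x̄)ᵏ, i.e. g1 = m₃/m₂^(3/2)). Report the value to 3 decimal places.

x̄ = (8 - 2 + 0 - 22 + 0 - 3) / 6 = -3.1667
deviations (xᵢ − x̄): 11.1667, 1.1667, 3.1667, -18.8333, 3.1667, 0.1667
Σ(xᵢ − x̄)² = 500.8333 ⇒ m₂ = 500.8333/6 = 83.47222
Σ(xᵢ − x̄)³ = -5222.5556 ⇒ m₃ = -5222.5556/6 = -870.42593
m₂^(3/2) = 83.47222^(1.5) = 762.62838
g1 = m₃ / m₂^(3/2) = -870.42593 / 762.62838 ≈ -1.141

-1.141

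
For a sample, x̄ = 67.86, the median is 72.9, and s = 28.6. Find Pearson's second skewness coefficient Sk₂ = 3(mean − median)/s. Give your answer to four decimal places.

-0.5287

Sk₂ = 3(67.86 − 72.9) / 28.6 = 3 × -5.0400 / 28.6
    = -15.1200 / 28.6 ≈ -0.5287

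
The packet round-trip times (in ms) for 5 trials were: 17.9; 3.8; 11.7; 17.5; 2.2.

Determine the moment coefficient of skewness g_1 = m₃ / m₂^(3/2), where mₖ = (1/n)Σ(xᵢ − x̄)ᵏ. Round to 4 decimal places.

x̄ = (17.9 + 3.8 + 11.7 + 17.5 + 2.2) / 5 = 10.6200
deviations (xᵢ − x̄): 7.2800, -6.8200, 1.0800, 6.8800, -8.4200
Σ(xᵢ − x̄)² = 218.9080 ⇒ m₂ = 218.9080/5 = 43.78160
Σ(xᵢ − x̄)³ = -201.4135 ⇒ m₃ = -201.4135/5 = -40.28270
m₂^(3/2) = 43.78160^(1.5) = 289.69263
g_1 = m₃ / m₂^(3/2) = -40.28270 / 289.69263 ≈ -0.1391

-0.1391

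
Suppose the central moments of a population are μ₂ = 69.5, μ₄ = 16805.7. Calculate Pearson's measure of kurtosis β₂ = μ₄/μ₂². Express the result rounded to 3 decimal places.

3.479

μ₂² = 69.5² = 4830.25000
μ₄/μ₂² = 16805.7 / 4830.25000 = 3.47926
β₂ ≈ 3.479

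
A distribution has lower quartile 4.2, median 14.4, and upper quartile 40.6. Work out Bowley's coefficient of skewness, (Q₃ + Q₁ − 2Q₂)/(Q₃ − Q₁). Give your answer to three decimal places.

numerator: Q₃ + Q₁ − 2Q₂ = 40.6 + 4.2 − 2×14.4 = 16.0000
denominator: Q₃ − Q₁ = 40.6 − 4.2 = 36.4000
Bowley skewness = 16.0000 / 36.4000 ≈ 0.440

0.440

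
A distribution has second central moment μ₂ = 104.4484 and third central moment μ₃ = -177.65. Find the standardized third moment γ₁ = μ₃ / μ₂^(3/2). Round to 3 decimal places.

σ = √μ₂ = √104.4484 = 10.22000
σ³ = μ₂^(3/2) = 1067.46265
γ₁ = μ₃/σ³ = -177.65 / 1067.46265 ≈ -0.166

-0.166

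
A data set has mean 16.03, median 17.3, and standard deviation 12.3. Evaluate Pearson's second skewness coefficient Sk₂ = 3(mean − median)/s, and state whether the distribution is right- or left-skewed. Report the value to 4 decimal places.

-0.3098, left-skewed

Sk₂ = 3(16.03 − 17.3) / 12.3 = 3 × -1.2700 / 12.3
    = -3.8100 / 12.3 ≈ -0.3098
Sk₂ < 0 ⇒ mean < median ⇒ left-skewed (negative skew).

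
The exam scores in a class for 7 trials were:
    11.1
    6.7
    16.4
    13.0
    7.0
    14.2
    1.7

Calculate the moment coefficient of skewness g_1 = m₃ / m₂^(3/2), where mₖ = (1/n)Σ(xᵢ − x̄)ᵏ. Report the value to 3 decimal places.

-0.370

x̄ = (11.1 + 6.7 + 16.4 + 13.0 + 7.0 + 14.2 + 1.7) / 7 = 10.0143
deviations (xᵢ − x̄): 1.0857, -3.3143, 6.3857, 2.9857, -3.0143, 4.1857, -8.3143
Σ(xᵢ − x̄)² = 157.5886 ⇒ m₂ = 157.5886/7 = 22.51265
Σ(xᵢ − x̄)³ = -276.9148 ⇒ m₃ = -276.9148/7 = -39.55926
m₂^(3/2) = 22.51265^(1.5) = 106.81691
g_1 = m₃ / m₂^(3/2) = -39.55926 / 106.81691 ≈ -0.370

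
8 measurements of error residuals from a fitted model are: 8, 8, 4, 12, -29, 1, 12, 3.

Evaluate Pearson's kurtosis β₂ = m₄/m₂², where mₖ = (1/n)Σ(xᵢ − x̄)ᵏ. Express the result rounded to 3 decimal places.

5.159

x̄ = 2.3750
Σ(xᵢ − x̄)² = 1237.8750 ⇒ m₂ = 154.73438
Σ(xᵢ − x̄)⁴ = 988202.4316 ⇒ m₄ = 123525.30396
m₂² = 23942.72681
β₂ = m₄/m₂² = 123525.30396 / 23942.72681 ≈ 5.159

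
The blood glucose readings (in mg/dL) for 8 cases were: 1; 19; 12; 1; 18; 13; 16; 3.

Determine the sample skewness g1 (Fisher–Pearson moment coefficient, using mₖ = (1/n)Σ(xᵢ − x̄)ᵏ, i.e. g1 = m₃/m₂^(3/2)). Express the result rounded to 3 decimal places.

x̄ = (1 + 19 + 12 + 1 + 18 + 13 + 16 + 3) / 8 = 10.3750
deviations (xᵢ − x̄): -9.3750, 8.6250, 1.6250, -9.3750, 7.6250, 2.6250, 5.6250, -7.3750
Σ(xᵢ − x̄)² = 403.8750 ⇒ m₂ = 403.8750/8 = 50.48438
Σ(xᵢ − x̄)³ = -763.7813 ⇒ m₃ = -763.7813/8 = -95.47266
m₂^(3/2) = 50.48438^(1.5) = 358.70339
g1 = m₃ / m₂^(3/2) = -95.47266 / 358.70339 ≈ -0.266

-0.266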